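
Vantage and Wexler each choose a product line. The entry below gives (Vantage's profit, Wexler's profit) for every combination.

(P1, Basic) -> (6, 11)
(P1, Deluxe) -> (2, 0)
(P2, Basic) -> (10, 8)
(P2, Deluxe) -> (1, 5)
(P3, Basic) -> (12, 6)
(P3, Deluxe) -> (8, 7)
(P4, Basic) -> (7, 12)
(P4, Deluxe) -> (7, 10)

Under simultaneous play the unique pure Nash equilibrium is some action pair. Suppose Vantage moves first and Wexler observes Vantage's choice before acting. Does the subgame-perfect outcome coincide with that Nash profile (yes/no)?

no

Solve by backward induction (Vantage leads).
- P1: BR = Basic, leader payoff 6.
- P2: BR = Basic, leader payoff 10.
- P3: BR = Deluxe, leader payoff 8.
- P4: BR = Basic, leader payoff 7.
Maximizing over 6, 10, 8, 7, Vantage chooses P2. Subgame-perfect outcome: (P2, Basic) with payoffs (10, 8).
Now find the simultaneous Nash equilibrium.
Vantage's best replies: Basic→P3; Deluxe→P3.
Wexler's best replies: P1→Basic; P2→Basic; P3→Deluxe; P4→Basic.
Only (P3, Deluxe) has each player best-responding; Nash payoffs (8, 7).
Sequential outcome (P2, Basic) differs from the Nash profile (P3, Deluxe).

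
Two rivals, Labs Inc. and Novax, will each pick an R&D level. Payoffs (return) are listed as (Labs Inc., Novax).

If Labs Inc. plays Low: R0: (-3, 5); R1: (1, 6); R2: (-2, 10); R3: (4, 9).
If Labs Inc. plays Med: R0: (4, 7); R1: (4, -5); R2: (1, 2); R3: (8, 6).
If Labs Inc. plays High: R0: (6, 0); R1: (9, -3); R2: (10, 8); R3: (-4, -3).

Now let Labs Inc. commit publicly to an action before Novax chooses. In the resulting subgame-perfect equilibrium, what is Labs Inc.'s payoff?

10

Work backward from Novax's decision.
- Low: Novax compares 5, 6, 10, 9 and picks R2; Labs Inc. would get -2.
- Med: Novax compares 7, -5, 2, 6 and picks R0; Labs Inc. would get 4.
- High: Novax compares 0, -3, 8, -3 and picks R2; Labs Inc. would get 10.
Among -2, 4, 10, the best is 10 at High. Subgame-perfect outcome: (High, R2) with payoffs (10, 8).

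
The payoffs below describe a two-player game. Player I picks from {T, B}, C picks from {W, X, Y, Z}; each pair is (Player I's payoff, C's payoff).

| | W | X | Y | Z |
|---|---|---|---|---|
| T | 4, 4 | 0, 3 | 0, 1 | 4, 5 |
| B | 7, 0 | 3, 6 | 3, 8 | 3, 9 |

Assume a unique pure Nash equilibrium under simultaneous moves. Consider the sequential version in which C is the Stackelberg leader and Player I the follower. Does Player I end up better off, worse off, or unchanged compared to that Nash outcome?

Work backward from Player I's decision.
- W: Player I compares 4, 7 and picks B; C would get 0.
- X: Player I compares 0, 3 and picks B; C would get 6.
- Y: Player I compares 0, 3 and picks B; C would get 8.
- Z: Player I compares 4, 3 and picks T; C would get 5.
Maximizing over 0, 6, 8, 5, C chooses Y. Subgame-perfect outcome: (B, Y) with payoffs (3, 8).
For the simultaneous game, intersect best replies.
Player I's best replies: W→B; X→B; Y→B; Z→T.
C's best replies: T→Z; B→Z.
The unique mutual best reply is (T, Z), giving (4, 5).
Player I earns 3 sequentially versus 4 at the Nash outcome: worse off.

worse off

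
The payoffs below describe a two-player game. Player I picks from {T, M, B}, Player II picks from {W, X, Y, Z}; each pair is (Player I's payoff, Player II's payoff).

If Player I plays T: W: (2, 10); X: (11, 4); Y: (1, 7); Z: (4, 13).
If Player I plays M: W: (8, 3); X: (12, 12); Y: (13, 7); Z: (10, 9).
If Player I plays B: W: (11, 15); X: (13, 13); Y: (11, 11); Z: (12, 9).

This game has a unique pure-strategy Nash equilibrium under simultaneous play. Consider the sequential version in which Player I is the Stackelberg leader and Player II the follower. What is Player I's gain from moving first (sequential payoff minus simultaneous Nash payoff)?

1

Solve by backward induction (Player I leads).
- T: BR = Z, leader payoff 4.
- M: BR = X, leader payoff 12.
- B: BR = W, leader payoff 11.
Player I's induced payoffs are 4, 12, 11, so Player I commits to M. Subgame-perfect outcome: (M, X) with payoffs (12, 12).
Under simultaneous play:
Player I's best replies: W→B; X→B; Y→M; Z→B.
Player II's best replies: T→Z; M→X; B→W.
Only (B, W) has each player best-responding; Nash payoffs (11, 15).
Player I's commitment gain: 12 − 11 = 1.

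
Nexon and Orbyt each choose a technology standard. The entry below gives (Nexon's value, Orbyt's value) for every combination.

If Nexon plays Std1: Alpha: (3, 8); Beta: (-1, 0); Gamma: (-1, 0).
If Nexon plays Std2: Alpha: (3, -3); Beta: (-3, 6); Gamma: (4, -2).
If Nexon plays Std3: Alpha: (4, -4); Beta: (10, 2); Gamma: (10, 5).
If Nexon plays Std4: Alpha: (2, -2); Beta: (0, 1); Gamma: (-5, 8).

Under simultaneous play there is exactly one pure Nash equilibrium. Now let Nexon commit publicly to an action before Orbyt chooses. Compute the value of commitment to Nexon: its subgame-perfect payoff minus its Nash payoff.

0

Backward induction with Nexon moving first.
- Std1 → Orbyt plays Alpha (best of 8, 0, 0); Nexon gets 3.
- Std2 → Orbyt plays Beta (best of -3, 6, -2); Nexon gets -3.
- Std3 → Orbyt plays Gamma (best of -4, 2, 5); Nexon gets 10.
- Std4 → Orbyt plays Gamma (best of -2, 1, 8); Nexon gets -5.
Maximizing over 3, -3, 10, -5, Nexon chooses Std3. Subgame-perfect outcome: (Std3, Gamma) with payoffs (10, 5).
Now find the simultaneous Nash equilibrium.
Nexon's best replies: Alpha→Std3; Beta→Std3; Gamma→Std3.
Orbyt's best replies: Std1→Alpha; Std2→Beta; Std3→Gamma; Std4→Gamma.
The unique mutual best reply is (Std3, Gamma), giving (10, 5).
Nexon's commitment gain: 10 − 10 = 0.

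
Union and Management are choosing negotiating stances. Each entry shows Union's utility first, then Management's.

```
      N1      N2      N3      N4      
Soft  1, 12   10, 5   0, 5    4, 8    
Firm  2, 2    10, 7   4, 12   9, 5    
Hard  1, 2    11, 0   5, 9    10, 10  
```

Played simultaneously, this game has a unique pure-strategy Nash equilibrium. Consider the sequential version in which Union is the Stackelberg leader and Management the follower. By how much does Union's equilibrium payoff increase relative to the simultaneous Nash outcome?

0

Work backward from Management's decision.
- Soft: BR = N1, leader payoff 1.
- Firm: BR = N3, leader payoff 4.
- Hard: BR = N4, leader payoff 10.
Union's induced payoffs are 1, 4, 10, so Union commits to Hard. Subgame-perfect outcome: (Hard, N4) with payoffs (10, 10).
Under simultaneous play:
Union's best replies: N1→Firm; N2→Hard; N3→Hard; N4→Hard.
Management's best replies: Soft→N1; Firm→N3; Hard→N4.
The unique mutual best reply is (Hard, N4), giving (10, 10).
Union's commitment gain: 10 − 10 = 0.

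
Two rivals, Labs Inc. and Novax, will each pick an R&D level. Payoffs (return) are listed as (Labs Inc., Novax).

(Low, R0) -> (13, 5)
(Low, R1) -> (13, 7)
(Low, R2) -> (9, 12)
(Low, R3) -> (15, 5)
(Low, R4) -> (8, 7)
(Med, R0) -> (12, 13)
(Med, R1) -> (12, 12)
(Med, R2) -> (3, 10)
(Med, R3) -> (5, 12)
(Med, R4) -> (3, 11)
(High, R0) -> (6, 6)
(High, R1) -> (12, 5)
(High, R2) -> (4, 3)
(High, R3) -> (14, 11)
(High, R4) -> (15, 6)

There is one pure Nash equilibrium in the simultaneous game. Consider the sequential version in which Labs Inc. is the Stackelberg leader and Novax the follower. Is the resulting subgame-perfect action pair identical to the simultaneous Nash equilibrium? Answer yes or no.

no

Backward induction with Labs Inc. moving first.
- Low: Novax compares 5, 7, 12, 5, 7 and picks R2; Labs Inc. would get 9.
- Med: Novax compares 13, 12, 10, 12, 11 and picks R0; Labs Inc. would get 12.
- High: Novax compares 6, 5, 3, 11, 6 and picks R3; Labs Inc. would get 14.
Labs Inc.'s induced payoffs are 9, 12, 14, so Labs Inc. commits to High. Subgame-perfect outcome: (High, R3) with payoffs (14, 11).
Under simultaneous play:
Labs Inc.'s best replies: R0→Low; R1→Low; R2→Low; R3→Low; R4→High.
Novax's best replies: Low→R2; Med→R0; High→R3.
Only (Low, R2) has each player best-responding; Nash payoffs (9, 12).
Sequential outcome (High, R3) differs from the Nash profile (Low, R2).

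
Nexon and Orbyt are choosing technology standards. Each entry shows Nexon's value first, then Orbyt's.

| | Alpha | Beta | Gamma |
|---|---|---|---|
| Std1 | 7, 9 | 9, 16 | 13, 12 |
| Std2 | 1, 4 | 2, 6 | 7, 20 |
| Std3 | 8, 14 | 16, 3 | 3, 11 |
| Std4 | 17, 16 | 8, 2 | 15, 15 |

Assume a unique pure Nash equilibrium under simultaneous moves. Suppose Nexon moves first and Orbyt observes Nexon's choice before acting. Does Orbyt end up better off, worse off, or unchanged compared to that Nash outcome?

Solve by backward induction (Nexon leads).
- Std1: BR = Beta, leader payoff 9.
- Std2: BR = Gamma, leader payoff 7.
- Std3: BR = Alpha, leader payoff 8.
- Std4: BR = Alpha, leader payoff 17.
Among 9, 7, 8, 17, the best is 17 at Std4. Subgame-perfect outcome: (Std4, Alpha) with payoffs (17, 16).
Under simultaneous play:
Nexon's best replies: Alpha→Std4; Beta→Std3; Gamma→Std4.
Orbyt's best replies: Std1→Beta; Std2→Gamma; Std3→Alpha; Std4→Alpha.
Only (Std4, Alpha) has each player best-responding; Nash payoffs (17, 16).
Orbyt earns 16 sequentially versus 16 at the Nash outcome: unchanged.

unchanged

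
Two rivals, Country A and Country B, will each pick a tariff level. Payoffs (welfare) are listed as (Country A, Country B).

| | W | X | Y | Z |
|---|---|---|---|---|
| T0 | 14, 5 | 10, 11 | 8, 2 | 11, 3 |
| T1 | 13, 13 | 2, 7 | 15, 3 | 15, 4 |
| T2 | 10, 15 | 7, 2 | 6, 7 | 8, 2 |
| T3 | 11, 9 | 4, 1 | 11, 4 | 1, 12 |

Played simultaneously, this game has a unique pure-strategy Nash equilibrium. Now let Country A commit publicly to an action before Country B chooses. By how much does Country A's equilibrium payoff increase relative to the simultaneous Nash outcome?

3

Solve by backward induction (Country A leads).
- T0 → Country B plays X (best of 5, 11, 2, 3); Country A gets 10.
- T1 → Country B plays W (best of 13, 7, 3, 4); Country A gets 13.
- T2 → Country B plays W (best of 15, 2, 7, 2); Country A gets 10.
- T3 → Country B plays Z (best of 9, 1, 4, 12); Country A gets 1.
Among 10, 13, 10, 1, the best is 13 at T1. Subgame-perfect outcome: (T1, W) with payoffs (13, 13).
For the simultaneous game, intersect best replies.
Country A's best replies: W→T0; X→T0; Y→T1; Z→T1.
Country B's best replies: T0→X; T1→W; T2→W; T3→Z.
The unique mutual best reply is (T0, X), giving (10, 11).
Country A's commitment gain: 13 − 10 = 3.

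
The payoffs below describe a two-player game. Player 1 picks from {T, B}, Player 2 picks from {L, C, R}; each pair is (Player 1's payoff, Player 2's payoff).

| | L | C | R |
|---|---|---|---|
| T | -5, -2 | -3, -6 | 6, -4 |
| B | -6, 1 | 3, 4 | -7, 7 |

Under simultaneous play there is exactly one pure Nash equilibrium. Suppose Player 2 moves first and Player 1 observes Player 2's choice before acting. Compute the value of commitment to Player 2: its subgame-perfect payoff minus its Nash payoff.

6

Solve by backward induction (Player 2 leads).
- L: Player 1 compares -5, -6 and picks T; Player 2 would get -2.
- C: Player 1 compares -3, 3 and picks B; Player 2 would get 4.
- R: Player 1 compares 6, -7 and picks T; Player 2 would get -4.
Player 2's induced payoffs are -2, 4, -4, so Player 2 commits to C. Subgame-perfect outcome: (B, C) with payoffs (3, 4).
Under simultaneous play:
Player 1's best replies: L→T; C→B; R→T.
Player 2's best replies: T→L; B→R.
The unique mutual best reply is (T, L), giving (-5, -2).
Player 2's commitment gain: 4 − -2 = 6.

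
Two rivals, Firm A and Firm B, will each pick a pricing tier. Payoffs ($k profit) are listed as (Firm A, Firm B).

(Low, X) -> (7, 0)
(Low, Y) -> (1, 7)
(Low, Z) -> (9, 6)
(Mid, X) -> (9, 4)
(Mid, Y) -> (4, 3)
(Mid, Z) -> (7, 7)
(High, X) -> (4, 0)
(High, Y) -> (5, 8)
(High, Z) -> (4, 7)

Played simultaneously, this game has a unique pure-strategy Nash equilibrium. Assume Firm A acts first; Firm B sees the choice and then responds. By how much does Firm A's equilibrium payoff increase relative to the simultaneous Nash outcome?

Firm B best-responds to each possible Firm A move:
- Low: BR = Y, leader payoff 1.
- Mid: BR = Z, leader payoff 7.
- High: BR = Y, leader payoff 5.
Firm A's induced payoffs are 1, 7, 5, so Firm A commits to Mid. Subgame-perfect outcome: (Mid, Z) with payoffs (7, 7).
For the simultaneous game, intersect best replies.
Firm A's best replies: X→Mid; Y→High; Z→Low.
Firm B's best replies: Low→Y; Mid→Z; High→Y.
The unique mutual best reply is (High, Y), giving (5, 8).
Firm A's commitment gain: 7 − 5 = 2.

2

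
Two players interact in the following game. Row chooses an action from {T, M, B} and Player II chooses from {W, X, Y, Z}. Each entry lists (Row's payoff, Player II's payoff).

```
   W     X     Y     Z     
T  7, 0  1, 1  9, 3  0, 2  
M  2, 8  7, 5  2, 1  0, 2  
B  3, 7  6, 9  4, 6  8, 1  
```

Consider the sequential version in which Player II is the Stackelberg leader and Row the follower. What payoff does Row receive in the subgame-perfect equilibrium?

7

Work backward from Row's decision.
- W: BR = T, leader payoff 0.
- X: BR = M, leader payoff 5.
- Y: BR = T, leader payoff 3.
- Z: BR = B, leader payoff 1.
Player II's induced payoffs are 0, 5, 3, 1, so Player II commits to X. Subgame-perfect outcome: (M, X) with payoffs (7, 5).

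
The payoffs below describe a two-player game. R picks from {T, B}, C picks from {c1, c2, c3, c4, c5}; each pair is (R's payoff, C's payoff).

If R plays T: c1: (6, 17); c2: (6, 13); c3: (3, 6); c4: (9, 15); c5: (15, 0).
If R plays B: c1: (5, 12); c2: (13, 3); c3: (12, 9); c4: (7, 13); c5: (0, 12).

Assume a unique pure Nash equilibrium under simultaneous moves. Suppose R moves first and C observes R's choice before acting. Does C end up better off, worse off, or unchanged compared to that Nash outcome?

C best-responds to each possible R move:
- T: C compares 17, 13, 6, 15, 0 and picks c1; R would get 6.
- B: C compares 12, 3, 9, 13, 12 and picks c4; R would get 7.
R's induced payoffs are 6, 7, so R commits to B. Subgame-perfect outcome: (B, c4) with payoffs (7, 13).
Now find the simultaneous Nash equilibrium.
R's best replies: c1→T; c2→B; c3→B; c4→T; c5→T.
C's best replies: T→c1; B→c4.
The unique mutual best reply is (T, c1), giving (6, 17).
C earns 13 sequentially versus 17 at the Nash outcome: worse off.

worse off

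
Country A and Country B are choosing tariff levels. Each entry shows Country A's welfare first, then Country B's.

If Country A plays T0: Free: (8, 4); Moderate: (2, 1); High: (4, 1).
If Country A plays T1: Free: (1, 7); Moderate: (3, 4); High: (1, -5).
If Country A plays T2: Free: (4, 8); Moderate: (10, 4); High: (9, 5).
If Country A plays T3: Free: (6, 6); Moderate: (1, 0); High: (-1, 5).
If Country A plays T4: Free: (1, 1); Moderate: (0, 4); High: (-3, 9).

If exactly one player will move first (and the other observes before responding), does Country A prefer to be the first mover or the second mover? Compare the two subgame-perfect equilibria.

second

If Country A leads: Country B's best replies are T0→Free, T1→Free, T2→Free, T3→Free, T4→High; Country A's induced payoffs 8, 1, 4, 6, -3; outcome (T0, Free), payoffs (8, 4).
If Country B leads: Country A's best replies are Free→T0, Moderate→T2, High→T2; Country B's induced payoffs 4, 4, 5; outcome (T2, High), payoffs (9, 5).
Country A gets 8 moving first and 9 moving second, so Country A prefers to move second.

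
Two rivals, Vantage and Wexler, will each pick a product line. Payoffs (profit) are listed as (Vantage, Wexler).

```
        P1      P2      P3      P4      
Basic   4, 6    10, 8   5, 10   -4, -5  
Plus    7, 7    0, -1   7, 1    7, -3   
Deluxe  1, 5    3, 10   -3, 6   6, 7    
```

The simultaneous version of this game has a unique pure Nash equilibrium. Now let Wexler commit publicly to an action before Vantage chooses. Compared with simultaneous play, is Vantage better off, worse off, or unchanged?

Vantage best-responds to each possible Wexler move:
- P1 → Vantage plays Plus (best of 4, 7, 1); Wexler gets 7.
- P2 → Vantage plays Basic (best of 10, 0, 3); Wexler gets 8.
- P3 → Vantage plays Plus (best of 5, 7, -3); Wexler gets 1.
- P4 → Vantage plays Plus (best of -4, 7, 6); Wexler gets -3.
Maximizing over 7, 8, 1, -3, Wexler chooses P2. Subgame-perfect outcome: (Basic, P2) with payoffs (10, 8).
Now find the simultaneous Nash equilibrium.
Vantage's best replies: P1→Plus; P2→Basic; P3→Plus; P4→Plus.
Wexler's best replies: Basic→P3; Plus→P1; Deluxe→P2.
The unique mutual best reply is (Plus, P1), giving (7, 7).
Vantage earns 10 sequentially versus 7 at the Nash outcome: better off.

better off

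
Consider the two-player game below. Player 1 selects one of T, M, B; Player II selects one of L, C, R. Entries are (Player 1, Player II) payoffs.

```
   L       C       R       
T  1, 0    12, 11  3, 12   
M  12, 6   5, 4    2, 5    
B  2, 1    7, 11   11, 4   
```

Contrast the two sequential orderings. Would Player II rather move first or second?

first

If Player 1 leads: Player II's best replies are T→R, M→L, B→C; Player 1's induced payoffs 3, 12, 7; outcome (M, L), payoffs (12, 6).
If Player II leads: Player 1's best replies are L→M, C→T, R→B; Player II's induced payoffs 6, 11, 4; outcome (T, C), payoffs (12, 11).
Player II gets 11 moving first and 6 moving second, so Player II prefers to move first.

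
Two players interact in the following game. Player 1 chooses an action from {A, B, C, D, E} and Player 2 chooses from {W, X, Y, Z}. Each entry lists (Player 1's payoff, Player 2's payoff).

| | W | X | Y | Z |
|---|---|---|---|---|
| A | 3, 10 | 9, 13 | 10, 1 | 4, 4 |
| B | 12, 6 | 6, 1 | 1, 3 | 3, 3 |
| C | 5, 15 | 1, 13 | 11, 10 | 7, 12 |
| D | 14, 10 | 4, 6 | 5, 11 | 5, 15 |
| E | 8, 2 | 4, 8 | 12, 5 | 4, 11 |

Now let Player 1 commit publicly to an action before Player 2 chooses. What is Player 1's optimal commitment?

B

Solve by backward induction (Player 1 leads).
- A: BR = X, leader payoff 9.
- B: BR = W, leader payoff 12.
- C: BR = W, leader payoff 5.
- D: BR = Z, leader payoff 5.
- E: BR = Z, leader payoff 4.
Player 1's induced payoffs are 9, 12, 5, 5, 4, so Player 1 commits to B. Subgame-perfect outcome: (B, W) with payoffs (12, 6).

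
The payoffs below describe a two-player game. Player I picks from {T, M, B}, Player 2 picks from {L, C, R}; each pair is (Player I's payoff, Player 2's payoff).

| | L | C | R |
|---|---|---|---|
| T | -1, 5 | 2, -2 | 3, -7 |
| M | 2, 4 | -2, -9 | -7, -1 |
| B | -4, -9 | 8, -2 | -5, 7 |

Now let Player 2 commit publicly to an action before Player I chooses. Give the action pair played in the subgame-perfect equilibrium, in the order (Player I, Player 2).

Solve by backward induction (Player 2 leads).
- L: BR = M, leader payoff 4.
- C: BR = B, leader payoff -2.
- R: BR = T, leader payoff -7.
Maximizing over 4, -2, -7, Player 2 chooses L. Subgame-perfect outcome: (M, L) with payoffs (2, 4).

(M, L)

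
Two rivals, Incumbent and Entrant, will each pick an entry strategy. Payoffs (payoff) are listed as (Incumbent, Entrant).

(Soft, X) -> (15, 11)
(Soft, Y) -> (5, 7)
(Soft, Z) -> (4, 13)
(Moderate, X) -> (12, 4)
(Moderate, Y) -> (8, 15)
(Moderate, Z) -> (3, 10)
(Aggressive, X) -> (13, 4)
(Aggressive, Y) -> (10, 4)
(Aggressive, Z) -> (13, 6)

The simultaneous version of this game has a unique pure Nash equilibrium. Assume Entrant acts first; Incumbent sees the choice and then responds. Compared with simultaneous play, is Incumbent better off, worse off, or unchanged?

better off

Incumbent best-responds to each possible Entrant move:
- X → Incumbent plays Soft (best of 15, 12, 13); Entrant gets 11.
- Y → Incumbent plays Aggressive (best of 5, 8, 10); Entrant gets 4.
- Z → Incumbent plays Aggressive (best of 4, 3, 13); Entrant gets 6.
Entrant's induced payoffs are 11, 4, 6, so Entrant commits to X. Subgame-perfect outcome: (Soft, X) with payoffs (15, 11).
For the simultaneous game, intersect best replies.
Incumbent's best replies: X→Soft; Y→Aggressive; Z→Aggressive.
Entrant's best replies: Soft→Z; Moderate→Y; Aggressive→Z.
Only (Aggressive, Z) has each player best-responding; Nash payoffs (13, 6).
Incumbent earns 15 sequentially versus 13 at the Nash outcome: better off.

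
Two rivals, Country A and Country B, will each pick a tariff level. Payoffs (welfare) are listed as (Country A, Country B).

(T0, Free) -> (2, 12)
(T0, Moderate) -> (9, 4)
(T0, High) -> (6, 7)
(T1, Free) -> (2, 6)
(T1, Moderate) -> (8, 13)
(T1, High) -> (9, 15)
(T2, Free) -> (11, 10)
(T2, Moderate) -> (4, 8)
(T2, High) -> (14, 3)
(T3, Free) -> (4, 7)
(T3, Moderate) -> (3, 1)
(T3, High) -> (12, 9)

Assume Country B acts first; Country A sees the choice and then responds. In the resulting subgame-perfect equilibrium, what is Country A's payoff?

Backward induction with Country B moving first.
- Free: BR = T2, leader payoff 10.
- Moderate: BR = T0, leader payoff 4.
- High: BR = T2, leader payoff 3.
Maximizing over 10, 4, 3, Country B chooses Free. Subgame-perfect outcome: (T2, Free) with payoffs (11, 10).

11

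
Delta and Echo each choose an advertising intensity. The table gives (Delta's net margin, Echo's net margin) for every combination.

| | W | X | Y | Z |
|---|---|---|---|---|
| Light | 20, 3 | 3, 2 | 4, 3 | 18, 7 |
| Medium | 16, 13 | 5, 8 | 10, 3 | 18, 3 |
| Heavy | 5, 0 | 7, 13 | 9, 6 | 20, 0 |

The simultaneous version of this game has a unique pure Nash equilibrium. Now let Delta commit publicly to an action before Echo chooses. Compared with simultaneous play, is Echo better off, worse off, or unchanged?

Work backward from Echo's decision.
- Light: BR = Z, leader payoff 18.
- Medium: BR = W, leader payoff 16.
- Heavy: BR = X, leader payoff 7.
Maximizing over 18, 16, 7, Delta chooses Light. Subgame-perfect outcome: (Light, Z) with payoffs (18, 7).
For the simultaneous game, intersect best replies.
Delta's best replies: W→Light; X→Heavy; Y→Medium; Z→Heavy.
Echo's best replies: Light→Z; Medium→W; Heavy→X.
The unique mutual best reply is (Heavy, X), giving (7, 13).
Echo earns 7 sequentially versus 13 at the Nash outcome: worse off.

worse off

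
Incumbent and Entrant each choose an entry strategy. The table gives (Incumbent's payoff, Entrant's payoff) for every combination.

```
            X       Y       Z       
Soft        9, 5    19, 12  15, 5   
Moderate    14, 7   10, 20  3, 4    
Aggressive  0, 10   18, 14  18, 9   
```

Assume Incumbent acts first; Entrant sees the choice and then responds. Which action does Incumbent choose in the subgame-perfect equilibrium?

Soft

Work backward from Entrant's decision.
- Soft: Entrant compares 5, 12, 5 and picks Y; Incumbent would get 19.
- Moderate: Entrant compares 7, 20, 4 and picks Y; Incumbent would get 10.
- Aggressive: Entrant compares 10, 14, 9 and picks Y; Incumbent would get 18.
Among 19, 10, 18, the best is 19 at Soft. Subgame-perfect outcome: (Soft, Y) with payoffs (19, 12).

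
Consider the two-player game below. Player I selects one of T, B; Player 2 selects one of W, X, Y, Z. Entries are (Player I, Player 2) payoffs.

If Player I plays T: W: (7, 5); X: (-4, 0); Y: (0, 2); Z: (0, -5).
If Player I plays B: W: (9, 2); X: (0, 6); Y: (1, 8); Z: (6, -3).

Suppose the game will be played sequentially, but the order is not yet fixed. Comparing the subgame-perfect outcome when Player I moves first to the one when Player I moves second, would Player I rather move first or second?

If Player I leads: Player 2's best replies are T→W, B→Y; Player I's induced payoffs 7, 1; outcome (T, W), payoffs (7, 5).
If Player 2 leads: Player I's best replies are W→B, X→B, Y→B, Z→B; Player 2's induced payoffs 2, 6, 8, -3; outcome (B, Y), payoffs (1, 8).
Player I gets 7 moving first and 1 moving second, so Player I prefers to move first.

first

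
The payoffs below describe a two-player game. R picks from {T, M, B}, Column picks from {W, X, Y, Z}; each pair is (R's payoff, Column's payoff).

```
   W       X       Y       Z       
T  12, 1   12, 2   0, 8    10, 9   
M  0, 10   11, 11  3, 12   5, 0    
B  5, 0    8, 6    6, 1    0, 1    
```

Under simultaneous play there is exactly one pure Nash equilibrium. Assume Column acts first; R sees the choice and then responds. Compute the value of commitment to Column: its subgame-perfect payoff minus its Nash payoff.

0

R best-responds to each possible Column move:
- W → R plays T (best of 12, 0, 5); Column gets 1.
- X → R plays T (best of 12, 11, 8); Column gets 2.
- Y → R plays B (best of 0, 3, 6); Column gets 1.
- Z → R plays T (best of 10, 5, 0); Column gets 9.
Among 1, 2, 1, 9, the best is 9 at Z. Subgame-perfect outcome: (T, Z) with payoffs (10, 9).
Now find the simultaneous Nash equilibrium.
R's best replies: W→T; X→T; Y→B; Z→T.
Column's best replies: T→Z; M→Y; B→X.
Only (T, Z) has each player best-responding; Nash payoffs (10, 9).
Column's commitment gain: 9 − 9 = 0.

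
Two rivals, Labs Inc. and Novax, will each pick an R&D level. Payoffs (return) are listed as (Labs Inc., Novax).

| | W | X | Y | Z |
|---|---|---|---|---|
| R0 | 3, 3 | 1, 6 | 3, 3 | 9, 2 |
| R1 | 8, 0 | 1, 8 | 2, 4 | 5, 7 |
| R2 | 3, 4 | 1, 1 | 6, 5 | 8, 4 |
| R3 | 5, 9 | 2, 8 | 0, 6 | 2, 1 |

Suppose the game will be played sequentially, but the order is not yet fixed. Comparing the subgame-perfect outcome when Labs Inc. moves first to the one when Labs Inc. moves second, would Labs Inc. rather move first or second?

If Labs Inc. leads: Novax's best replies are R0→X, R1→X, R2→Y, R3→W; Labs Inc.'s induced payoffs 1, 1, 6, 5; outcome (R2, Y), payoffs (6, 5).
If Novax leads: Labs Inc.'s best replies are W→R1, X→R3, Y→R2, Z→R0; Novax's induced payoffs 0, 8, 5, 2; outcome (R3, X), payoffs (2, 8).
Labs Inc. gets 6 moving first and 2 moving second, so Labs Inc. prefers to move first.

first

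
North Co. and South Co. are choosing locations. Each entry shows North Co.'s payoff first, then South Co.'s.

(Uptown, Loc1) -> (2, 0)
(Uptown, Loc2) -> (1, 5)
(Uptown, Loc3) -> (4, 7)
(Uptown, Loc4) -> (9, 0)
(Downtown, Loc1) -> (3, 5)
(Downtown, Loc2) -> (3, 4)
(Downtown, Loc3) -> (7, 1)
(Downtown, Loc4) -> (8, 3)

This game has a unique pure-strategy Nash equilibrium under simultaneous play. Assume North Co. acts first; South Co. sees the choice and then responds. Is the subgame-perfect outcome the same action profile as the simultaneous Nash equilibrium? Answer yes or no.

no

Backward induction with North Co. moving first.
- Uptown: South Co. compares 0, 5, 7, 0 and picks Loc3; North Co. would get 4.
- Downtown: South Co. compares 5, 4, 1, 3 and picks Loc1; North Co. would get 3.
Maximizing over 4, 3, North Co. chooses Uptown. Subgame-perfect outcome: (Uptown, Loc3) with payoffs (4, 7).
Now find the simultaneous Nash equilibrium.
North Co.'s best replies: Loc1→Downtown; Loc2→Downtown; Loc3→Downtown; Loc4→Uptown.
South Co.'s best replies: Uptown→Loc3; Downtown→Loc1.
Only (Downtown, Loc1) has each player best-responding; Nash payoffs (3, 5).
Sequential outcome (Uptown, Loc3) differs from the Nash profile (Downtown, Loc1).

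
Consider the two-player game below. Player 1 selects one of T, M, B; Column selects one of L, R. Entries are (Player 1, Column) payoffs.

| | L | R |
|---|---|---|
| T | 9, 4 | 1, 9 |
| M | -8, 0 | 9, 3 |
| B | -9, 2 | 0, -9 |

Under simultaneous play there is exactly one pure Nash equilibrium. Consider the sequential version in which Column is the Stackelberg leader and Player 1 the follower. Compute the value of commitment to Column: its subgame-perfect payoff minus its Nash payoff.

Solve by backward induction (Column leads).
- L: Player 1 compares 9, -8, -9 and picks T; Column would get 4.
- R: Player 1 compares 1, 9, 0 and picks M; Column would get 3.
Column's induced payoffs are 4, 3, so Column commits to L. Subgame-perfect outcome: (T, L) with payoffs (9, 4).
Now find the simultaneous Nash equilibrium.
Player 1's best replies: L→T; R→M.
Column's best replies: T→R; M→R; B→L.
The unique mutual best reply is (M, R), giving (9, 3).
Column's commitment gain: 4 − 3 = 1.

1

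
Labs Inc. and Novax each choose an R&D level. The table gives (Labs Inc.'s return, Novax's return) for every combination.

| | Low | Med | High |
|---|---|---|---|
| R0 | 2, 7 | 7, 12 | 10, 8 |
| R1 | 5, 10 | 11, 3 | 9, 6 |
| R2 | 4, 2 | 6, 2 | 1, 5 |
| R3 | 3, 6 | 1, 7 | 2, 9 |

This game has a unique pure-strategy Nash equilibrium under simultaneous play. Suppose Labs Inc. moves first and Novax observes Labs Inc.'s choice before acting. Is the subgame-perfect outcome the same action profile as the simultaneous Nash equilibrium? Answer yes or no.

Novax best-responds to each possible Labs Inc. move:
- R0: Novax compares 7, 12, 8 and picks Med; Labs Inc. would get 7.
- R1: Novax compares 10, 3, 6 and picks Low; Labs Inc. would get 5.
- R2: Novax compares 2, 2, 5 and picks High; Labs Inc. would get 1.
- R3: Novax compares 6, 7, 9 and picks High; Labs Inc. would get 2.
Among 7, 5, 1, 2, the best is 7 at R0. Subgame-perfect outcome: (R0, Med) with payoffs (7, 12).
For the simultaneous game, intersect best replies.
Labs Inc.'s best replies: Low→R1; Med→R1; High→R0.
Novax's best replies: R0→Med; R1→Low; R2→High; R3→High.
The unique mutual best reply is (R1, Low), giving (5, 10).
Sequential outcome (R0, Med) differs from the Nash profile (R1, Low).

no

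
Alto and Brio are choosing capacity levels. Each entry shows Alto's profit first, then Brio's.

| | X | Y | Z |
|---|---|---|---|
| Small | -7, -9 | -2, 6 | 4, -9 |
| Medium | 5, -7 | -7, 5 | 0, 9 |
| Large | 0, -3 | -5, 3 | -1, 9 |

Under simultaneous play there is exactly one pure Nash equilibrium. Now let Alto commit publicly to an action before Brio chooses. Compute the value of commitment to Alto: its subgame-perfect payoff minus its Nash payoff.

2

Work backward from Brio's decision.
- Small: BR = Y, leader payoff -2.
- Medium: BR = Z, leader payoff 0.
- Large: BR = Z, leader payoff -1.
Among -2, 0, -1, the best is 0 at Medium. Subgame-perfect outcome: (Medium, Z) with payoffs (0, 9).
Under simultaneous play:
Alto's best replies: X→Medium; Y→Small; Z→Small.
Brio's best replies: Small→Y; Medium→Z; Large→Z.
The unique mutual best reply is (Small, Y), giving (-2, 6).
Alto's commitment gain: 0 − -2 = 2.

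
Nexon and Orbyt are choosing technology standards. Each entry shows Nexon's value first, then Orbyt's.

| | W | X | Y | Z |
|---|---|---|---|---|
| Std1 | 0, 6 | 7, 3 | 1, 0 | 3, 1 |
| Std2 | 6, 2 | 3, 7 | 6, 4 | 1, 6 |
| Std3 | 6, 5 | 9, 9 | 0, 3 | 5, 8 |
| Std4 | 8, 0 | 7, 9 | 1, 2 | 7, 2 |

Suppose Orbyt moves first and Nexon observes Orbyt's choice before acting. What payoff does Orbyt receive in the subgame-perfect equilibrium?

9

Work backward from Nexon's decision.
- W → Nexon plays Std4 (best of 0, 6, 6, 8); Orbyt gets 0.
- X → Nexon plays Std3 (best of 7, 3, 9, 7); Orbyt gets 9.
- Y → Nexon plays Std2 (best of 1, 6, 0, 1); Orbyt gets 4.
- Z → Nexon plays Std4 (best of 3, 1, 5, 7); Orbyt gets 2.
Orbyt's induced payoffs are 0, 9, 4, 2, so Orbyt commits to X. Subgame-perfect outcome: (Std3, X) with payoffs (9, 9).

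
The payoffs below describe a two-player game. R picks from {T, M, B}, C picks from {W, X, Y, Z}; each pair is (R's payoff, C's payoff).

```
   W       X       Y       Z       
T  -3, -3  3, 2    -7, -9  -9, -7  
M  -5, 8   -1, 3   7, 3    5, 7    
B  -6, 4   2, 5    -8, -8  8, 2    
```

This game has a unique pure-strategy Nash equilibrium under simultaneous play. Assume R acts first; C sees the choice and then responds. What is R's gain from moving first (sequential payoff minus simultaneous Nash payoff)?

Solve by backward induction (R leads).
- T → C plays X (best of -3, 2, -9, -7); R gets 3.
- M → C plays W (best of 8, 3, 3, 7); R gets -5.
- B → C plays X (best of 4, 5, -8, 2); R gets 2.
R's induced payoffs are 3, -5, 2, so R commits to T. Subgame-perfect outcome: (T, X) with payoffs (3, 2).
Under simultaneous play:
R's best replies: W→T; X→T; Y→M; Z→B.
C's best replies: T→X; M→W; B→X.
The unique mutual best reply is (T, X), giving (3, 2).
R's commitment gain: 3 − 3 = 0.

0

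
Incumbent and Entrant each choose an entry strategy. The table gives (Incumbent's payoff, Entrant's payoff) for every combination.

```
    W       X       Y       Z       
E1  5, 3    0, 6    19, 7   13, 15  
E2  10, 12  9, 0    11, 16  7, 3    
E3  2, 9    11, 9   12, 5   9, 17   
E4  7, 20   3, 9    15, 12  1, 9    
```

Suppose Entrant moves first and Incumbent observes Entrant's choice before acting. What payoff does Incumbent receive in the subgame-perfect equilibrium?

Backward induction with Entrant moving first.
- W: Incumbent compares 5, 10, 2, 7 and picks E2; Entrant would get 12.
- X: Incumbent compares 0, 9, 11, 3 and picks E3; Entrant would get 9.
- Y: Incumbent compares 19, 11, 12, 15 and picks E1; Entrant would get 7.
- Z: Incumbent compares 13, 7, 9, 1 and picks E1; Entrant would get 15.
Maximizing over 12, 9, 7, 15, Entrant chooses Z. Subgame-perfect outcome: (E1, Z) with payoffs (13, 15).

13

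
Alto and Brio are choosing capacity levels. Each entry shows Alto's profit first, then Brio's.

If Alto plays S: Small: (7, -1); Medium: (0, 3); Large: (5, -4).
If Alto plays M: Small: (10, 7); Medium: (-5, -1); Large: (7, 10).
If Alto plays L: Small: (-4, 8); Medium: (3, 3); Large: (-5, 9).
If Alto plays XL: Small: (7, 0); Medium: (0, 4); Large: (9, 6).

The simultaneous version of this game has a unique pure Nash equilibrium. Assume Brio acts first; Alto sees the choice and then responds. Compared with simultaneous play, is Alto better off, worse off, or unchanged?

better off

Alto best-responds to each possible Brio move:
- Small: Alto compares 7, 10, -4, 7 and picks M; Brio would get 7.
- Medium: Alto compares 0, -5, 3, 0 and picks L; Brio would get 3.
- Large: Alto compares 5, 7, -5, 9 and picks XL; Brio would get 6.
Among 7, 3, 6, the best is 7 at Small. Subgame-perfect outcome: (M, Small) with payoffs (10, 7).
For the simultaneous game, intersect best replies.
Alto's best replies: Small→M; Medium→L; Large→XL.
Brio's best replies: S→Medium; M→Large; L→Large; XL→Large.
The unique mutual best reply is (XL, Large), giving (9, 6).
Alto earns 10 sequentially versus 9 at the Nash outcome: better off.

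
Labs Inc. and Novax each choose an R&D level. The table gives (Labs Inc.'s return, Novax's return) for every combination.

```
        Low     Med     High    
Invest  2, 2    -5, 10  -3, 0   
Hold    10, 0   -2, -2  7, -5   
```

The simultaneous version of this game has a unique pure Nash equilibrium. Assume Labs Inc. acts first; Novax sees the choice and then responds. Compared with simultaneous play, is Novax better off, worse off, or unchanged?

Novax best-responds to each possible Labs Inc. move:
- Invest: Novax compares 2, 10, 0 and picks Med; Labs Inc. would get -5.
- Hold: Novax compares 0, -2, -5 and picks Low; Labs Inc. would get 10.
Maximizing over -5, 10, Labs Inc. chooses Hold. Subgame-perfect outcome: (Hold, Low) with payoffs (10, 0).
Under simultaneous play:
Labs Inc.'s best replies: Low→Hold; Med→Hold; High→Hold.
Novax's best replies: Invest→Med; Hold→Low.
Only (Hold, Low) has each player best-responding; Nash payoffs (10, 0).
Novax earns 0 sequentially versus 0 at the Nash outcome: unchanged.

unchanged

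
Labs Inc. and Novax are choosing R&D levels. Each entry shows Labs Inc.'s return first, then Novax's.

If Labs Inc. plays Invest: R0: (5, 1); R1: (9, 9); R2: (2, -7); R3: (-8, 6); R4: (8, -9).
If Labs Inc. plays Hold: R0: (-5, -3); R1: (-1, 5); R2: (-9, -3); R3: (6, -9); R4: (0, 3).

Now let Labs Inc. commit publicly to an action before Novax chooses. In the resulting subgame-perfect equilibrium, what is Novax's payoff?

Novax best-responds to each possible Labs Inc. move:
- Invest → Novax plays R1 (best of 1, 9, -7, 6, -9); Labs Inc. gets 9.
- Hold → Novax plays R1 (best of -3, 5, -3, -9, 3); Labs Inc. gets -1.
Labs Inc.'s induced payoffs are 9, -1, so Labs Inc. commits to Invest. Subgame-perfect outcome: (Invest, R1) with payoffs (9, 9).

9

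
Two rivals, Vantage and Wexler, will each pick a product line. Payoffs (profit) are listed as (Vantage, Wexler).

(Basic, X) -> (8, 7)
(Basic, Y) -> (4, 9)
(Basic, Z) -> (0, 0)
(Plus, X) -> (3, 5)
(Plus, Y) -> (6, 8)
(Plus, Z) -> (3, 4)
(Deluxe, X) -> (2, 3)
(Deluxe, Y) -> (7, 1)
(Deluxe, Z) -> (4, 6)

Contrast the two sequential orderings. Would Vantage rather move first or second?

second

If Vantage leads: Wexler's best replies are Basic→Y, Plus→Y, Deluxe→Z; Vantage's induced payoffs 4, 6, 4; outcome (Plus, Y), payoffs (6, 8).
If Wexler leads: Vantage's best replies are X→Basic, Y→Deluxe, Z→Deluxe; Wexler's induced payoffs 7, 1, 6; outcome (Basic, X), payoffs (8, 7).
Vantage gets 6 moving first and 8 moving second, so Vantage prefers to move second.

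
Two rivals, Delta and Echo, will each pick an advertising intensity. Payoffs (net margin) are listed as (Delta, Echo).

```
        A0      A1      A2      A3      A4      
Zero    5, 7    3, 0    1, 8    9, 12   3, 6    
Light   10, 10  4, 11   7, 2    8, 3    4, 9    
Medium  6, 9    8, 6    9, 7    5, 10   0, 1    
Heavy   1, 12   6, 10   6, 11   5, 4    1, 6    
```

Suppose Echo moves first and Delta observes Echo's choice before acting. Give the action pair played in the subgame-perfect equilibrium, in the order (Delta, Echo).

Solve by backward induction (Echo leads).
- A0 → Delta plays Light (best of 5, 10, 6, 1); Echo gets 10.
- A1 → Delta plays Medium (best of 3, 4, 8, 6); Echo gets 6.
- A2 → Delta plays Medium (best of 1, 7, 9, 6); Echo gets 7.
- A3 → Delta plays Zero (best of 9, 8, 5, 5); Echo gets 12.
- A4 → Delta plays Light (best of 3, 4, 0, 1); Echo gets 9.
Maximizing over 10, 6, 7, 12, 9, Echo chooses A3. Subgame-perfect outcome: (Zero, A3) with payoffs (9, 12).

(Zero, A3)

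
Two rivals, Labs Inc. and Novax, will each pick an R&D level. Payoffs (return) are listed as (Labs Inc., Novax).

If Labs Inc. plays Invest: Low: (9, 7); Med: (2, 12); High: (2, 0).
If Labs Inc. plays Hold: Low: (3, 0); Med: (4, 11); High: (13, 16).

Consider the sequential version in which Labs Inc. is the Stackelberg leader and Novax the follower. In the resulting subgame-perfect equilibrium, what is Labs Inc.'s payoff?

13

Backward induction with Labs Inc. moving first.
- Invest: BR = Med, leader payoff 2.
- Hold: BR = High, leader payoff 13.
Maximizing over 2, 13, Labs Inc. chooses Hold. Subgame-perfect outcome: (Hold, High) with payoffs (13, 16).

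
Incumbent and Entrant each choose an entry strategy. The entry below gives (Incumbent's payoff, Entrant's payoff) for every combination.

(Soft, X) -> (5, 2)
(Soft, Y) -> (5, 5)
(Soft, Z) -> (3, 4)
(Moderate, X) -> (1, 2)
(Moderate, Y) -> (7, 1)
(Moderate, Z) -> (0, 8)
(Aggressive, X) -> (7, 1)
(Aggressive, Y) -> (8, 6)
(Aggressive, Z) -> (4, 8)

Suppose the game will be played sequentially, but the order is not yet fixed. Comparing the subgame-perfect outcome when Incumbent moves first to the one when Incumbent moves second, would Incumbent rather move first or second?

If Incumbent leads: Entrant's best replies are Soft→Y, Moderate→Z, Aggressive→Z; Incumbent's induced payoffs 5, 0, 4; outcome (Soft, Y), payoffs (5, 5).
If Entrant leads: Incumbent's best replies are X→Aggressive, Y→Aggressive, Z→Aggressive; Entrant's induced payoffs 1, 6, 8; outcome (Aggressive, Z), payoffs (4, 8).
Incumbent gets 5 moving first and 4 moving second, so Incumbent prefers to move first.

first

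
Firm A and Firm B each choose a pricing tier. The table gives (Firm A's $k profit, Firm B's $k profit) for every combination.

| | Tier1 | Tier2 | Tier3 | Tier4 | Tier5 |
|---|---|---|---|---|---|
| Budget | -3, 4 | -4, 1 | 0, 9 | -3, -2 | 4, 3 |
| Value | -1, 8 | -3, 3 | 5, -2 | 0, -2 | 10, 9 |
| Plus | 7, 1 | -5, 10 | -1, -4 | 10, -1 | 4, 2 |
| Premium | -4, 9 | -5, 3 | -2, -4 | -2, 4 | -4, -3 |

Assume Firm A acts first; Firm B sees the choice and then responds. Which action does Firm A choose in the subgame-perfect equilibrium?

Firm B best-responds to each possible Firm A move:
- Budget: Firm B compares 4, 1, 9, -2, 3 and picks Tier3; Firm A would get 0.
- Value: Firm B compares 8, 3, -2, -2, 9 and picks Tier5; Firm A would get 10.
- Plus: Firm B compares 1, 10, -4, -1, 2 and picks Tier2; Firm A would get -5.
- Premium: Firm B compares 9, 3, -4, 4, -3 and picks Tier1; Firm A would get -4.
Among 0, 10, -5, -4, the best is 10 at Value. Subgame-perfect outcome: (Value, Tier5) with payoffs (10, 9).

Value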